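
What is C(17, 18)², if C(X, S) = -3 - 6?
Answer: 81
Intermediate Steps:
C(X, S) = -9
C(17, 18)² = (-9)² = 81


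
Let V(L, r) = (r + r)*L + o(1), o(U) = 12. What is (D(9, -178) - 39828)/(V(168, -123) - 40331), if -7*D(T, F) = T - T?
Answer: 39828/81647 ≈ 0.48781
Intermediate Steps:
V(L, r) = 12 + 2*L*r (V(L, r) = (r + r)*L + 12 = (2*r)*L + 12 = 2*L*r + 12 = 12 + 2*L*r)
D(T, F) = 0 (D(T, F) = -(T - T)/7 = -⅐*0 = 0)
(D(9, -178) - 39828)/(V(168, -123) - 40331) = (0 - 39828)/((12 + 2*168*(-123)) - 40331) = -39828/((12 - 41328) - 40331) = -39828/(-41316 - 40331) = -39828/(-81647) = -39828*(-1/81647) = 39828/81647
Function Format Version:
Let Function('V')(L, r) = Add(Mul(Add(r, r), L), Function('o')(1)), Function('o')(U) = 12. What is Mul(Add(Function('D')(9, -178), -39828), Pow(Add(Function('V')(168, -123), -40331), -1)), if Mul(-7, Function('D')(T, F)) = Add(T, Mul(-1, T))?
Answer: Rational(39828, 81647) ≈ 0.48781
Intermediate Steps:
Function('V')(L, r) = Add(12, Mul(2, L, r)) (Function('V')(L, r) = Add(Mul(Add(r, r), L), 12) = Add(Mul(Mul(2, r), L), 12) = Add(Mul(2, L, r), 12) = Add(12, Mul(2, L, r)))
Function('D')(T, F) = 0 (Function('D')(T, F) = Mul(Rational(-1, 7), Add(T, Mul(-1, T))) = Mul(Rational(-1, 7), 0) = 0)
Mul(Add(Function('D')(9, -178), -39828), Pow(Add(Function('V')(168, -123), -40331), -1)) = Mul(Add(0, -39828), Pow(Add(Add(12, Mul(2, 168, -123)), -40331), -1)) = Mul(-39828, Pow(Add(Add(12, -41328), -40331), -1)) = Mul(-39828, Pow(Add(-41316, -40331), -1)) = Mul(-39828, Pow(-81647, -1)) = Mul(-39828, Rational(-1, 81647)) = Rational(39828, 81647)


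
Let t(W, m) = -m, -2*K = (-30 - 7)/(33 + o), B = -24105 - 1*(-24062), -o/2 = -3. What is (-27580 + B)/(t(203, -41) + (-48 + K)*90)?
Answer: 359099/55072 ≈ 6.5205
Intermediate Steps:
o = 6 (o = -2*(-3) = 6)
B = -43 (B = -24105 + 24062 = -43)
K = 37/78 (K = -(-30 - 7)/(2*(33 + 6)) = -(-37)/(2*39) = -1/2*(-37/39) = 37/78 ≈ 0.47436)
(-27580 + B)/(t(203, -41) + (-48 + K)*90) = (-27580 - 43)/(-1*(-41) + (-48 + 37/78)*90) = -27623/(41 - 3707/78*90) = -27623/(41 - 55605/13) = -27623/(-55072/13) = -27623*(-13/55072) = 359099/55072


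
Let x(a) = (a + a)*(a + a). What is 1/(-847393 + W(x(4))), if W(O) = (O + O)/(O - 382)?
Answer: -159/134735551 ≈ -1.1801e-6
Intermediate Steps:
x(a) = 4*a**2 (x(a) = (2*a)*(2*a) = 4*a**2)
W(O) = 2*O/(-382 + O) (W(O) = (2*O)/(-382 + O) = 2*O/(-382 + O))
1/(-847393 + W(x(4))) = 1/(-847393 + 2*(4*4**2)/(-382 + 4*4**2)) = 1/(-847393 + 2*(4*16)/(-382 + 4*16)) = 1/(-847393 + 2*64/(-382 + 64)) = 1/(-847393 + 2*64/(-318)) = 1/(-847393 + 2*64*(-1/318)) = 1/(-847393 - 64/159) = 1/(-134735551/159) = -159/134735551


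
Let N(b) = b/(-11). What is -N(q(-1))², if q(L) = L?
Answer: -1/121 ≈ -0.0082645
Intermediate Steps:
N(b) = -b/11 (N(b) = b*(-1/11) = -b/11)
-N(q(-1))² = -(-1/11*(-1))² = -(1/11)² = -1*1/121 = -1/121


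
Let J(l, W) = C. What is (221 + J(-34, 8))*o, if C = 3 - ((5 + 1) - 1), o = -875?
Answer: -191625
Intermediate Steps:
C = -2 (C = 3 - (6 - 1) = 3 - 1*5 = 3 - 5 = -2)
J(l, W) = -2
(221 + J(-34, 8))*o = (221 - 2)*(-875) = 219*(-875) = -191625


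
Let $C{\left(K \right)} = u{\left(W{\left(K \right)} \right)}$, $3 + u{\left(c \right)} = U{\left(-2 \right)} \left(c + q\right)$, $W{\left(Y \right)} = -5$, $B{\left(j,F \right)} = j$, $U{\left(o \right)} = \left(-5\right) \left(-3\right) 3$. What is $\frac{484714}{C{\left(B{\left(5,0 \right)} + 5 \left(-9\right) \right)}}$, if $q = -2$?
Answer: $- \frac{242357}{159} \approx -1524.3$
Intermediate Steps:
$U{\left(o \right)} = 45$ ($U{\left(o \right)} = 15 \cdot 3 = 45$)
$u{\left(c \right)} = -93 + 45 c$ ($u{\left(c \right)} = -3 + 45 \left(c - 2\right) = -3 + 45 \left(-2 + c\right) = -3 + \left(-90 + 45 c\right) = -93 + 45 c$)
$C{\left(K \right)} = -318$ ($C{\left(K \right)} = -93 + 45 \left(-5\right) = -93 - 225 = -318$)
$\frac{484714}{C{\left(B{\left(5,0 \right)} + 5 \left(-9\right) \right)}} = \frac{484714}{-318} = 484714 \left(- \frac{1}{318}\right) = - \frac{242357}{159}$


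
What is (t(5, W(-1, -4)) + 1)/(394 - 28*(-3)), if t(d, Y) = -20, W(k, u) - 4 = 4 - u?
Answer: -19/478 ≈ -0.039749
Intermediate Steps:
W(k, u) = 8 - u (W(k, u) = 4 + (4 - u) = 8 - u)
(t(5, W(-1, -4)) + 1)/(394 - 28*(-3)) = (-20 + 1)/(394 - 28*(-3)) = -19/(394 + 84) = -19/478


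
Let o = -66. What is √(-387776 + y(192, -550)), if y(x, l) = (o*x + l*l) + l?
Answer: I*√98498 ≈ 313.84*I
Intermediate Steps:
y(x, l) = l + l² - 66*x (y(x, l) = (-66*x + l*l) + l = (-66*x + l²) + l = (l² - 66*x) + l = l + l² - 66*x)
√(-387776 + y(192, -550)) = √(-387776 + (-550 + (-550)² - 66*192)) = √(-387776 + (-550 + 302500 - 12672)) = √(-387776 + 289278) = √(-98498) = I*√98498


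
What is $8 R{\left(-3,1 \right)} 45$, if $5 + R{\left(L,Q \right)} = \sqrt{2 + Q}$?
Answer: $-1800 + 360 \sqrt{3} \approx -1176.5$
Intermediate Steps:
$R{\left(L,Q \right)} = -5 + \sqrt{2 + Q}$
$8 R{\left(-3,1 \right)} 45 = 8 \left(-5 + \sqrt{2 + 1}\right) 45 = 8 \left(-5 + \sqrt{3}\right) 45 = \left(-40 + 8 \sqrt{3}\right) 45 = -1800 + 360 \sqrt{3}$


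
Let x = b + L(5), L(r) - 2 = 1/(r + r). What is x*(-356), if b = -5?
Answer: 5162/5 ≈ 1032.4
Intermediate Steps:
L(r) = 2 + 1/(2*r) (L(r) = 2 + 1/(r + r) = 2 + 1/(2*r))
x = -29/10 (x = -5 + (2 + (½)/5) = -5 + (2 + (½)*(⅕)) = -5 + (2 + ⅒) = -5 + 21/10 = -29/10 ≈ -2.9000)
x*(-356) = -29/10*(-356) = 5162/5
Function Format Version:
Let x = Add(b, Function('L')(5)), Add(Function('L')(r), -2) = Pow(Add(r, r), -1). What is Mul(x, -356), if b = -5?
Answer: Rational(5162, 5) ≈ 1032.4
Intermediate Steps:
Function('L')(r) = Add(2, Mul(Rational(1, 2), Pow(r, -1))) (Function('L')(r) = Add(2, Pow(Add(r, r), -1)) = Add(2, Pow(Mul(2, r), -1)) = Add(2, Mul(Rational(1, 2), Pow(r, -1))))
x = Rational(-29, 10) (x = Add(-5, Add(2, Mul(Rational(1, 2), Pow(5, -1)))) = Add(-5, Add(2, Mul(Rational(1, 2), Rational(1, 5)))) = Add(-5, Add(2, Rational(1, 10))) = Add(-5, Rational(21, 10)) = Rational(-29, 10) ≈ -2.9000)
Mul(x, -356) = Mul(Rational(-29, 10), -356) = Rational(5162, 5)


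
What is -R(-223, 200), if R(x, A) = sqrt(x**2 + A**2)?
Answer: -sqrt(89729) ≈ -299.55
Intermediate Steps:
R(x, A) = sqrt(A**2 + x**2)
-R(-223, 200) = -sqrt(200**2 + (-223)**2) = -sqrt(40000 + 49729) = -sqrt(89729)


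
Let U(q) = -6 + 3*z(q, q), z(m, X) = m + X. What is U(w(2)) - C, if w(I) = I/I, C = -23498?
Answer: 23498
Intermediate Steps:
z(m, X) = X + m
w(I) = 1
U(q) = -6 + 6*q (U(q) = -6 + 3*(q + q) = -6 + 3*(2*q) = -6 + 6*q)
U(w(2)) - C = (-6 + 6*1) - 1*(-23498) = (-6 + 6) + 23498 = 0 + 23498 = 23498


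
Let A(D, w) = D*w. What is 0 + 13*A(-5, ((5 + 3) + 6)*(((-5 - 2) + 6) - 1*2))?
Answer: 2730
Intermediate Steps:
0 + 13*A(-5, ((5 + 3) + 6)*(((-5 - 2) + 6) - 1*2)) = 0 + 13*(-5*((5 + 3) + 6)*(((-5 - 2) + 6) - 1*2)) = 0 + 13*(-5*(8 + 6)*((-7 + 6) - 2)) = 0 + 13*(-70*(-1 - 2)) = 0 + 13*(-70*(-3)) = 0 + 13*(-5*(-42)) = 0 + 13*210 = 0 + 2730 = 2730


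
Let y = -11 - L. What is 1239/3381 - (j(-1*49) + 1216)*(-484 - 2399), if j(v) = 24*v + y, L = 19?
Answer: 4641689/161 ≈ 28830.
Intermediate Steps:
y = -30 (y = -11 - 1*19 = -11 - 19 = -30)
j(v) = -30 + 24*v (j(v) = 24*v - 30 = -30 + 24*v)
1239/3381 - (j(-1*49) + 1216)*(-484 - 2399) = 1239/3381 - ((-30 + 24*(-1*49)) + 1216)*(-484 - 2399) = 1239*(1/3381) - ((-30 + 24*(-49)) + 1216)*(-2883) = 59/161 - ((-30 - 1176) + 1216)*(-2883) = 59/161 - (-1206 + 1216)*(-2883) = 59/161 - 10*(-2883) = 59/161 - 1*(-28830) = 59/161 + 28830 = 4641689/161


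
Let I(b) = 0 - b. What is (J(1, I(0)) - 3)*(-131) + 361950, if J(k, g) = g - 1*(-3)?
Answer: 361950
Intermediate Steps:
I(b) = -b
J(k, g) = 3 + g (J(k, g) = g + 3 = 3 + g)
(J(1, I(0)) - 3)*(-131) + 361950 = ((3 - 1*0) - 3)*(-131) + 361950 = ((3 + 0) - 3)*(-131) + 361950 = (3 - 3)*(-131) + 361950 = 0*(-131) + 361950 = 0 + 361950 = 361950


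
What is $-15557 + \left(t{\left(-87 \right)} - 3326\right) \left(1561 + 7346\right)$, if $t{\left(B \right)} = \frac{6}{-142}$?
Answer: $- \frac{2104483690}{71} \approx -2.9641 \cdot 10^{7}$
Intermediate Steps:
$t{\left(B \right)} = - \frac{3}{71}$ ($t{\left(B \right)} = 6 \left(- \frac{1}{142}\right) = - \frac{3}{71}$)
$-15557 + \left(t{\left(-87 \right)} - 3326\right) \left(1561 + 7346\right) = -15557 + \left(- \frac{3}{71} - 3326\right) \left(1561 + 7346\right) = -15557 - \frac{2103379143}{71} = - \frac{2104483690}{71}$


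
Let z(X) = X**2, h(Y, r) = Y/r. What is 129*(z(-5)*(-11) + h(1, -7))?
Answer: -248454/7 ≈ -35493.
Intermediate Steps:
129*(z(-5)*(-11) + h(1, -7)) = 129*((-5)**2*(-11) + 1/(-7)) = 129*(25*(-11) + 1*(-1/7)) = 129*(-275 - 1/7) = 129*(-1926/7) = -248454/7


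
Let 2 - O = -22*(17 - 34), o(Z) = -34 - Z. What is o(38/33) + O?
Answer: -13436/33 ≈ -407.15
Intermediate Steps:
O = -372 (O = 2 - (-22)*(17 - 34) = 2 - (-22)*(-17) = 2 - 1*374 = 2 - 374 = -372)
o(38/33) + O = (-34 - 38/33) - 372 = -1160/33 - 372 = -13436/33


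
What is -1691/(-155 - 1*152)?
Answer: 1691/307 ≈ 5.5081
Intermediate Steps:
-1691/(-155 - 1*152) = -1691/(-155 - 152) = -1691/(-307) = -1691*(-1)/307 = -19*(-89/307) = 1691/307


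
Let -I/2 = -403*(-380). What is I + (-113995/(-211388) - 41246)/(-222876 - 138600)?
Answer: -7801121097521729/25470562896 ≈ -3.0628e+5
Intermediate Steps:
I = -306280 (I = -(-806)*(-380) = -2*153140 = -306280)
I + (-113995/(-211388) - 41246)/(-222876 - 138600) = -306280 + (-113995/(-211388) - 41246)/(-222876 - 138600) = -306280 + (-113995*(-1/211388) - 41246)/(-361476) = -306280 + (113995/211388 - 41246)*(-1/361476) = -306280 - 8718795453/211388*(-1/361476) = -306280 + 2906265151/25470562896 = -7801121097521729/25470562896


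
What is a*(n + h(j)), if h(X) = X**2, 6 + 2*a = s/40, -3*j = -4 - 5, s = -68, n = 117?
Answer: -4851/10 ≈ -485.10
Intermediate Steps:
j = 3 (j = -(-4 - 5)/3 = -1/3*(-9) = 3)
a = -77/20 (a = -3 + (-68/40)/2 = -3 + (-68*1/40)/2 = -3 + (1/2)*(-17/10) = -3 - 17/20 = -77/20 ≈ -3.8500)
a*(n + h(j)) = -77*(117 + 3**2)/20 = -77*(117 + 9)/20 = -77/20*126 = -4851/10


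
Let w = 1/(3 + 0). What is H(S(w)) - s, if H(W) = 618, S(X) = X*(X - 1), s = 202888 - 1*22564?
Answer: -179706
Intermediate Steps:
s = 180324 (s = 202888 - 22564 = 180324)
w = ⅓ (w = 1/3 = ⅓ ≈ 0.33333)
S(X) = X*(-1 + X)
H(S(w)) - s = 618 - 1*180324 = 618 - 180324 = -179706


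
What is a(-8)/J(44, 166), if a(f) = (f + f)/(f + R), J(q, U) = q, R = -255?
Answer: 4/2893 ≈ 0.0013826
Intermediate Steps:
a(f) = 2*f/(-255 + f) (a(f) = (f + f)/(f - 255) = (2*f)/(-255 + f) = 2*f/(-255 + f))
a(-8)/J(44, 166) = (2*(-8)/(-255 - 8))/44 = (2*(-8)/(-263))*(1/44) = (2*(-8)*(-1/263))*(1/44) = (16/263)*(1/44) = 4/2893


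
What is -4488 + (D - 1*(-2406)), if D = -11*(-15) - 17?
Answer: -1934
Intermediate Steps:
D = 148 (D = 165 - 17 = 148)
-4488 + (D - 1*(-2406)) = -4488 + (148 - 1*(-2406)) = -4488 + (148 + 2406) = -4488 + 2554 = -1934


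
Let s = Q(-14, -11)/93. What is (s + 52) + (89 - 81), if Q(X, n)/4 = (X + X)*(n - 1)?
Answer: 2308/31 ≈ 74.452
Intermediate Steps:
Q(X, n) = 8*X*(-1 + n) (Q(X, n) = 4*((X + X)*(n - 1)) = 4*((2*X)*(-1 + n)) = 4*(2*X*(-1 + n)) = 8*X*(-1 + n))
s = 448/31 (s = (8*(-14)*(-1 - 11))/93 = (8*(-14)*(-12))*(1/93) = 1344*(1/93) = 448/31 ≈ 14.452)
(s + 52) + (89 - 81) = (448/31 + 52) + (89 - 81) = 2060/31 + 8 = 2308/31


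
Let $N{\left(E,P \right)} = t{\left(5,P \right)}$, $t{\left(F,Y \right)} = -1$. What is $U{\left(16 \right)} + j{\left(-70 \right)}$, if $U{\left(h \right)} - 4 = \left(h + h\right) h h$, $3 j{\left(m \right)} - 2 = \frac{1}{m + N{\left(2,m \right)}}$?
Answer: $\frac{581963}{71} \approx 8196.7$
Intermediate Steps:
$N{\left(E,P \right)} = -1$
$j{\left(m \right)} = \frac{2}{3} + \frac{1}{3 \left(-1 + m\right)}$ ($j{\left(m \right)} = \frac{2}{3} + \frac{1}{3 \left(m - 1\right)} = \frac{2}{3} + \frac{1}{3 \left(-1 + m\right)}$)
$U{\left(h \right)} = 4 + 2 h^{3}$ ($U{\left(h \right)} = 4 + \left(h + h\right) h h = 4 + 2 h h h = 4 + 2 h^{2} h = 4 + 2 h^{3}$)
$U{\left(16 \right)} + j{\left(-70 \right)} = \left(4 + 2 \cdot 16^{3}\right) + \frac{-1 + 2 \left(-70\right)}{3 \left(-1 - 70\right)} = \left(4 + 2 \cdot 4096\right) + \frac{-1 - 140}{3 \left(-71\right)} = \left(4 + 8192\right) + \frac{1}{3} \left(- \frac{1}{71}\right) \left(-141\right) = 8196 + \frac{47}{71} = \frac{581963}{71}$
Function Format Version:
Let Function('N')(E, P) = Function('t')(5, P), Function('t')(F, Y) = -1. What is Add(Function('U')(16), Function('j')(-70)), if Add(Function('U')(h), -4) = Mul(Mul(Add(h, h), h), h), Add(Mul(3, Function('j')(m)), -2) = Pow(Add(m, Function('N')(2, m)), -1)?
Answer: Rational(581963, 71) ≈ 8196.7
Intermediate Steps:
Function('N')(E, P) = -1
Function('j')(m) = Add(Rational(2, 3), Mul(Rational(1, 3), Pow(Add(-1, m), -1))) (Function('j')(m) = Add(Rational(2, 3), Mul(Rational(1, 3), Pow(Add(m, -1), -1))) = Add(Rational(2, 3), Mul(Rational(1, 3), Pow(Add(-1, m), -1))))
Function('U')(h) = Add(4, Mul(2, Pow(h, 3))) (Function('U')(h) = Add(4, Mul(Mul(Add(h, h), h), h)) = Add(4, Mul(Mul(Mul(2, h), h), h)) = Add(4, Mul(Mul(2, Pow(h, 2)), h)) = Add(4, Mul(2, Pow(h, 3))))
Add(Function('U')(16), Function('j')(-70)) = Add(Add(4, Mul(2, Pow(16, 3))), Mul(Rational(1, 3), Pow(Add(-1, -70), -1), Add(-1, Mul(2, -70)))) = Add(Add(4, Mul(2, 4096)), Mul(Rational(1, 3), Pow(-71, -1), Add(-1, -140))) = Add(Add(4, 8192), Mul(Rational(1, 3), Rational(-1, 71), -141)) = Add(8196, Rational(47, 71)) = Rational(581963, 71)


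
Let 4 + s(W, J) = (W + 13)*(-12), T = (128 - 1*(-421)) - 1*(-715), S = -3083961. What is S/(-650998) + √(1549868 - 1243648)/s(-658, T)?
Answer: 3083961/650998 + √76555/3868 ≈ 4.8088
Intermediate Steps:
T = 1264 (T = (128 + 421) + 715 = 549 + 715 = 1264)
s(W, J) = -160 - 12*W (s(W, J) = -4 + (W + 13)*(-12) = -4 + (13 + W)*(-12) = -4 + (-156 - 12*W) = -160 - 12*W)
S/(-650998) + √(1549868 - 1243648)/s(-658, T) = -3083961/(-650998) + √(1549868 - 1243648)/(-160 - 12*(-658)) = -3083961*(-1/650998) + √306220/(-160 + 7896) = 3083961/650998 + (2*√76555)/7736 = 3083961/650998 + (2*√76555)*(1/7736) = 3083961/650998 + √76555/3868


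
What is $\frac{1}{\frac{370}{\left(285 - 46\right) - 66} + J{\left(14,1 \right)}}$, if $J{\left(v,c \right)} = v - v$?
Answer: $\frac{173}{370} \approx 0.46757$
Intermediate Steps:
$J{\left(v,c \right)} = 0$
$\frac{1}{\frac{370}{\left(285 - 46\right) - 66} + J{\left(14,1 \right)}} = \frac{1}{\frac{370}{\left(285 - 46\right) - 66} + 0} = \frac{1}{\frac{370}{239 - 66} + 0} = \frac{1}{\frac{370}{173} + 0} = \frac{1}{\frac{370}{173}} = \frac{173}{370}$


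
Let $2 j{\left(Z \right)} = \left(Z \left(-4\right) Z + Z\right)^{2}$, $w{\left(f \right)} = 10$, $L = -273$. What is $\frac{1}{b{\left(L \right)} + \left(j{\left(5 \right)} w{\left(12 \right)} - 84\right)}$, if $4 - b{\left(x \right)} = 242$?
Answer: $\frac{1}{44803} \approx 2.232 \cdot 10^{-5}$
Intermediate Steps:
$b{\left(x \right)} = -238$ ($b{\left(x \right)} = 4 - 242 = -238$)
$j{\left(Z \right)} = \frac{\left(Z - 4 Z^{2}\right)^{2}}{2}$ ($j{\left(Z \right)} = \frac{\left(Z \left(-4\right) Z + Z\right)^{2}}{2} = \frac{\left(- 4 Z Z + Z\right)^{2}}{2} = \frac{\left(- 4 Z^{2} + Z\right)^{2}}{2} = \frac{\left(Z - 4 Z^{2}\right)^{2}}{2}$)
$\frac{1}{b{\left(L \right)} + \left(j{\left(5 \right)} w{\left(12 \right)} - 84\right)} = \frac{1}{-238 - \left(84 - \frac{5^{2} \left(-1 + 4 \cdot 5\right)^{2}}{2} \cdot 10\right)} = \frac{1}{-238 - \left(84 - \frac{1}{2} \cdot 25 \left(-1 + 20\right)^{2} \cdot 10\right)} = \frac{1}{-238 - \left(84 - \frac{1}{2} \cdot 25 \cdot 19^{2} \cdot 10\right)} = \frac{1}{-238 - \left(84 - \frac{1}{2} \cdot 25 \cdot 361 \cdot 10\right)} = \frac{1}{-238 + \left(\frac{9025}{2} \cdot 10 - 84\right)} = \frac{1}{-238 + \left(45125 - 84\right)} = \frac{1}{-238 + 45041} = \frac{1}{44803}$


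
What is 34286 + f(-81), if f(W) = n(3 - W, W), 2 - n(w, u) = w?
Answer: 34204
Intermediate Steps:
n(w, u) = 2 - w
f(W) = -1 + W (f(W) = 2 - (3 - W) = 2 + (-3 + W) = -1 + W)
34286 + f(-81) = 34286 + (-1 - 81) = 34286 - 82 = 34204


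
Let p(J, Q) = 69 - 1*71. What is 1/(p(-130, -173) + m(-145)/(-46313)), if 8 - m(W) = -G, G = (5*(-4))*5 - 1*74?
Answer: -46313/92460 ≈ -0.50090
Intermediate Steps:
p(J, Q) = -2 (p(J, Q) = 69 - 71 = -2)
G = -174 (G = -20*5 - 74 = -100 - 74 = -174)
m(W) = -166 (m(W) = 8 - (-1)*(-174) = 8 - 1*174 = 8 - 174 = -166)
1/(p(-130, -173) + m(-145)/(-46313)) = 1/(-2 - 166/(-46313)) = 1/(-2 - 166*(-1/46313)) = 1/(-2 + 166/46313) = 1/(-92460/46313) = -46313/92460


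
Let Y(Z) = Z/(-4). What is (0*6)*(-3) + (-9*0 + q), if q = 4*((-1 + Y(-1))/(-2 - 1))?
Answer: 1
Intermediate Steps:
Y(Z) = -Z/4 (Y(Z) = Z*(-¼) = -Z/4)
q = 1 (q = 4*((-1 - ¼*(-1))/(-2 - 1)) = 4*((-1 + ¼)/(-3)) = 4*(-¾*(-⅓)) = 4*(¼) = 1)
(0*6)*(-3) + (-9*0 + q) = (0*6)*(-3) + (-9*0 + 1) = 0*(-3) + (0 + 1) = 0 + 1 = 1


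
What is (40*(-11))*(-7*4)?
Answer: 12320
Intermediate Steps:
(40*(-11))*(-7*4) = -440*(-28) = 12320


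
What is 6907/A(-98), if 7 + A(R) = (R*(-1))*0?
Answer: -6907/7 ≈ -986.71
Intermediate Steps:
A(R) = -7 (A(R) = -7 + (R*(-1))*0 = -7 - R*0 = -7 + 0 = -7)
6907/A(-98) = 6907/(-7) = 6907*(-⅐) = -6907/7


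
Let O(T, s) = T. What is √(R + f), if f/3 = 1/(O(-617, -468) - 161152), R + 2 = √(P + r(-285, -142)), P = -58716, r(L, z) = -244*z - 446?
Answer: √(-5815433781 + 2907689929*I*√24514)/53923 ≈ 8.7915 + 8.9046*I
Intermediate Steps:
r(L, z) = -446 - 244*z
R = -2 + I*√24514 (R = -2 + √(-58716 + (-446 - 244*(-142))) = -2 + √(-58716 + (-446 + 34648)) = -2 + √(-58716 + 34202) = -2 + √(-24514) = -2 + I*√24514 ≈ -2.0 + 156.57*I)
f = -1/53923 (f = 3/(-617 - 161152) = 3/(-161769) = 3*(-1/161769) = -1/53923 ≈ -1.8545e-5)
√(R + f) = √((-2 + I*√24514) - 1/53923) = √(-107847/53923 + I*√24514)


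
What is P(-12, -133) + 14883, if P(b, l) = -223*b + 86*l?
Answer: 6121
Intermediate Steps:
P(-12, -133) + 14883 = (-223*(-12) + 86*(-133)) + 14883 = (2676 - 11438) + 14883 = -8762 + 14883 = 6121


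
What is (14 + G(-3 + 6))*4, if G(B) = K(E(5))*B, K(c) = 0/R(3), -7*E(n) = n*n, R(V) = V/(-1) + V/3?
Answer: 56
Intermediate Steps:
R(V) = -2*V/3 (R(V) = V*(-1) + V*(1/3) = -V + V/3 = -2*V/3)
E(n) = -n**2/7 (E(n) = -n*n/7 = -n**2/7)
K(c) = 0 (K(c) = 0/((-2/3*3)) = 0/(-2) = 0*(-1/2) = 0)
G(B) = 0 (G(B) = 0*B = 0)
(14 + G(-3 + 6))*4 = (14 + 0)*4 = 14*4 = 56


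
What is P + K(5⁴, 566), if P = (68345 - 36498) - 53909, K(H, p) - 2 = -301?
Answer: -22361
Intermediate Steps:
K(H, p) = -299 (K(H, p) = 2 - 301 = -299)
P = -22062 (P = 31847 - 53909 = -22062)
P + K(5⁴, 566) = -22062 - 299 = -22361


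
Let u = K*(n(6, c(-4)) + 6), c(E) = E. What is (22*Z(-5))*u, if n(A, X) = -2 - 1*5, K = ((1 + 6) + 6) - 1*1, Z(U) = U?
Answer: 1320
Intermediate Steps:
K = 12 (K = (7 + 6) - 1 = 13 - 1 = 12)
n(A, X) = -7 (n(A, X) = -2 - 5 = -7)
u = -12 (u = 12*(-7 + 6) = 12*(-1) = -12)
(22*Z(-5))*u = (22*(-5))*(-12) = -110*(-12) = 1320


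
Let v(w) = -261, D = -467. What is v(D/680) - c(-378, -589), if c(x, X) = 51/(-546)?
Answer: -47485/182 ≈ -260.91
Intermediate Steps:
c(x, X) = -17/182 (c(x, X) = 51*(-1/546) = -17/182)
v(D/680) - c(-378, -589) = -261 - 1*(-17/182) = -261 + 17/182 = -47485/182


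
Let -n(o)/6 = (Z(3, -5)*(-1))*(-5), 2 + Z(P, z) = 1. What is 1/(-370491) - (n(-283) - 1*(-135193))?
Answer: -50098904494/370491 ≈ -1.3522e+5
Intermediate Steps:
Z(P, z) = -1 (Z(P, z) = -2 + 1 = -1)
n(o) = 30 (n(o) = -6*(-1*(-1))*(-5) = -6*(-5) = 30)
1/(-370491) - (n(-283) - 1*(-135193)) = 1/(-370491) - (30 - 1*(-135193)) = -1/370491 - (30 + 135193) = -1/370491 - 1*135223 = -1/370491 - 135223 = -50098904494/370491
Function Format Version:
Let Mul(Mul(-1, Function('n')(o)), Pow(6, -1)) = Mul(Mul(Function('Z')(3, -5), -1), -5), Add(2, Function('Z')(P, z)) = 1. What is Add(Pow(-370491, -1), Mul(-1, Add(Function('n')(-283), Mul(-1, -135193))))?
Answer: Rational(-50098904494, 370491) ≈ -1.3522e+5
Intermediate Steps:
Function('Z')(P, z) = -1 (Function('Z')(P, z) = Add(-2, 1) = -1)
Function('n')(o) = 30 (Function('n')(o) = Mul(-6, Mul(Mul(-1, -1), -5)) = Mul(-6, Mul(1, -5)) = Mul(-6, -5) = 30)
Add(Pow(-370491, -1), Mul(-1, Add(Function('n')(-283), Mul(-1, -135193)))) = Add(Pow(-370491, -1), Mul(-1, Add(30, Mul(-1, -135193)))) = Add(Rational(-1, 370491), Mul(-1, Add(30, 135193))) = Add(Rational(-1, 370491), Mul(-1, 135223)) = Add(Rational(-1, 370491), -135223) = Rational(-50098904494, 370491)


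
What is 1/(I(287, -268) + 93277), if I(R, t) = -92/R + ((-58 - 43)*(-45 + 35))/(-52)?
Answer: 7462/695885647 ≈ 1.0723e-5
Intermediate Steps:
I(R, t) = -505/26 - 92/R (I(R, t) = -92/R - 101*(-10)*(-1/52) = -92/R + 1010*(-1/52) = -92/R - 505/26 = -505/26 - 92/R)
1/(I(287, -268) + 93277) = 1/((-505/26 - 92/287) + 93277) = 1/(-147327/7462 + 93277) = 1/(695885647/7462) = 7462/695885647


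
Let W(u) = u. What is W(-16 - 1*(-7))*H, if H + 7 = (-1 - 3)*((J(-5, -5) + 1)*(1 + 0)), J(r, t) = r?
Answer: -81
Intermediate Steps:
H = 9 (H = -7 + (-1 - 3)*((-5 + 1)*(1 + 0)) = -7 - (-16) = -7 - 4*(-4) = -7 + 16 = 9)
W(-16 - 1*(-7))*H = (-16 - 1*(-7))*9 = (-16 + 7)*9 = -9*9 = -81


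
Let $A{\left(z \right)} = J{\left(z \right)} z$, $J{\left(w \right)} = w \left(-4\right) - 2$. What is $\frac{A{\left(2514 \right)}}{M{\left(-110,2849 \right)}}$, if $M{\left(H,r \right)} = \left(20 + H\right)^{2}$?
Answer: $- \frac{2107151}{675} \approx -3121.7$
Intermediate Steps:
$J{\left(w \right)} = -2 - 4 w$ ($J{\left(w \right)} = - 4 w - 2 = -2 - 4 w$)
$A{\left(z \right)} = z \left(-2 - 4 z\right)$ ($A{\left(z \right)} = \left(-2 - 4 z\right) z = z \left(-2 - 4 z\right)$)
$\frac{A{\left(2514 \right)}}{M{\left(-110,2849 \right)}} = \frac{\left(-2\right) 2514 \left(1 + 2 \cdot 2514\right)}{\left(20 - 110\right)^{2}} = \frac{\left(-2\right) 2514 \left(1 + 5028\right)}{\left(-90\right)^{2}} = \frac{\left(-2\right) 2514 \cdot 5029}{8100} = \left(-25285812\right) \frac{1}{8100} = - \frac{2107151}{675}$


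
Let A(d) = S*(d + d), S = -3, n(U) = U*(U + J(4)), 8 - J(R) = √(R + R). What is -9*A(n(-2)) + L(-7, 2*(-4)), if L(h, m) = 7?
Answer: -641 + 216*√2 ≈ -335.53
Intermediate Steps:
J(R) = 8 - √2*√R (J(R) = 8 - √(R + R) = 8 - √(2*R) = 8 - √2*√R)
n(U) = U*(8 + U - 2*√2) (n(U) = U*(U + (8 - √2*√4)) = U*(U + (8 - 1*√2*2)) = U*(U + (8 - 2*√2)) = U*(8 + U - 2*√2))
A(d) = -6*d (A(d) = -3*(d + d) = -6*d)
-9*A(n(-2)) + L(-7, 2*(-4)) = -(-54)*(-2*(8 - 2 - 2*√2)) + 7 = -(-54)*(-2*(6 - 2*√2)) + 7 = -(-54)*(-12 + 4*√2) + 7 = -9*(72 - 24*√2) + 7 = (-648 + 216*√2) + 7 = -641 + 216*√2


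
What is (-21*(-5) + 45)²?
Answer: 22500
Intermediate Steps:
(-21*(-5) + 45)² = (105 + 45)² = 150² = 22500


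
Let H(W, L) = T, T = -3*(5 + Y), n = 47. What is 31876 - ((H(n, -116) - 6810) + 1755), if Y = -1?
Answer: 36943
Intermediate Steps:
T = -12 (T = -3*(5 - 1) = -3*4 = -12)
H(W, L) = -12
31876 - ((H(n, -116) - 6810) + 1755) = 31876 - ((-12 - 6810) + 1755) = 31876 - (-6822 + 1755) = 31876 - 1*(-5067) = 31876 + 5067 = 36943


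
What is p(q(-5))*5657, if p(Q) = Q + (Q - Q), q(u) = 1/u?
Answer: -5657/5 ≈ -1131.4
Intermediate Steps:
p(Q) = Q (p(Q) = Q + 0 = Q)
p(q(-5))*5657 = 5657/(-5) = -1/5*5657 = -5657/5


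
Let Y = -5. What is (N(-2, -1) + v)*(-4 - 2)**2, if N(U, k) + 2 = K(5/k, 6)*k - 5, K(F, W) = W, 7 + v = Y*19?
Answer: -4140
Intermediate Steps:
v = -102 (v = -7 - 5*19 = -7 - 95 = -102)
N(U, k) = -7 + 6*k (N(U, k) = -2 + (6*k - 5) = -2 + (-5 + 6*k) = -7 + 6*k)
(N(-2, -1) + v)*(-4 - 2)**2 = ((-7 + 6*(-1)) - 102)*(-4 - 2)**2 = ((-7 - 6) - 102)*(-6)**2 = (-13 - 102)*36 = -115*36 = -4140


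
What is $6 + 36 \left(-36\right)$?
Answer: $-1290$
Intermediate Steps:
$6 + 36 \left(-36\right) = 6 - 1296 = -1290$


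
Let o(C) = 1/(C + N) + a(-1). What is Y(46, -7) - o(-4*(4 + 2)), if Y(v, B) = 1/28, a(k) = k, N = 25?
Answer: 1/28 ≈ 0.035714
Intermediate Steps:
Y(v, B) = 1/28
o(C) = -1 + 1/(25 + C) (o(C) = 1/(C + 25) - 1 = 1/(25 + C) - 1 = -1 + 1/(25 + C))
Y(46, -7) - o(-4*(4 + 2)) = 1/28 - (-24 - (-4)*(4 + 2))/(25 - 4*(4 + 2)) = 1/28 - (-24 - (-4)*6)/(25 - 4*6) = 1/28 - (-24 - 1*(-24))/(25 - 24) = 1/28 - (-24 + 24)/1 = 1/28 - 0 = 1/28 - 1*0 = 1/28 + 0 = 1/28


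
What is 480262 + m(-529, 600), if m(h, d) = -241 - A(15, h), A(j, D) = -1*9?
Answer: 480030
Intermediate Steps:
A(j, D) = -9
m(h, d) = -232 (m(h, d) = -241 - 1*(-9) = -241 + 9 = -232)
480262 + m(-529, 600) = 480262 - 232 = 480030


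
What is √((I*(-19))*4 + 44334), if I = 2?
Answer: √44182 ≈ 210.20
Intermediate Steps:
√((I*(-19))*4 + 44334) = √((2*(-19))*4 + 44334) = √(-38*4 + 44334) = √(-152 + 44334) = √44182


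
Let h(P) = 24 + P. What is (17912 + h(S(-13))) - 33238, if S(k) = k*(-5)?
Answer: -15237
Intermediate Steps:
S(k) = -5*k
(17912 + h(S(-13))) - 33238 = (17912 + (24 - 5*(-13))) - 33238 = (17912 + (24 + 65)) - 33238 = (17912 + 89) - 33238 = 18001 - 33238 = -15237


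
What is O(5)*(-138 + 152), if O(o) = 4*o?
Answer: 280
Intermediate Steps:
O(5)*(-138 + 152) = (4*5)*(-138 + 152) = 20*14 = 280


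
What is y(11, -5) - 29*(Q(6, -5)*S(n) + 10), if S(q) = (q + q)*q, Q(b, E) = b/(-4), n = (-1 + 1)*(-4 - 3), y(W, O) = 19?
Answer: -271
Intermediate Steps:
n = 0 (n = 0*(-7) = 0)
Q(b, E) = -b/4 (Q(b, E) = b*(-1/4) = -b/4)
S(q) = 2*q**2 (S(q) = (2*q)*q = 2*q**2)
y(11, -5) - 29*(Q(6, -5)*S(n) + 10) = 19 - 29*((-1/4*6)*(2*0**2) + 10) = 19 - 29*(-3*0 + 10) = 19 - 29*(-3/2*0 + 10) = 19 - 29*(0 + 10) = 19 - 29*10 = 19 - 290 = -271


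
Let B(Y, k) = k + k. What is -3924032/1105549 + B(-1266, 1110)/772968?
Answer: -252558070683/71212833286 ≈ -3.5465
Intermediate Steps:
B(Y, k) = 2*k
-3924032/1105549 + B(-1266, 1110)/772968 = -3924032/1105549 + (2*1110)/772968 = -3924032*1/1105549 + 2220*(1/772968) = -3924032/1105549 + 185/64414 = -252558070683/71212833286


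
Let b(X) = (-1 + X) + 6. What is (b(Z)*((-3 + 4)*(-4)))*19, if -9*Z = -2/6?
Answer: -10336/27 ≈ -382.81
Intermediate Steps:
Z = 1/27 (Z = -(-2)/(9*6) = -⅑*(-⅓) = 1/27 ≈ 0.037037)
b(X) = 5 + X
(b(Z)*((-3 + 4)*(-4)))*19 = ((5 + 1/27)*((-3 + 4)*(-4)))*19 = (136*(1*(-4))/27)*19 = ((136/27)*(-4))*19 = -544/27*19 = -10336/27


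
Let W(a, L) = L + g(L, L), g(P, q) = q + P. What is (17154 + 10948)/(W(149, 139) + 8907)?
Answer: 14051/4662 ≈ 3.0139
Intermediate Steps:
g(P, q) = P + q
W(a, L) = 3*L (W(a, L) = L + (L + L) = L + 2*L = 3*L)
(17154 + 10948)/(W(149, 139) + 8907) = (17154 + 10948)/(3*139 + 8907) = 28102/(417 + 8907) = 28102/9324 = 28102*(1/9324) = 14051/4662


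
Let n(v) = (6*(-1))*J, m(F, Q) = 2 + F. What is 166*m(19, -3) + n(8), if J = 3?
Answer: 3468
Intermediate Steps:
n(v) = -18 (n(v) = (6*(-1))*3 = -6*3 = -18)
166*m(19, -3) + n(8) = 166*(2 + 19) - 18 = 166*21 - 18 = 3486 - 18 = 3468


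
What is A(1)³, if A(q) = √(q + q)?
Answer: 2*√2 ≈ 2.8284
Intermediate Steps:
A(q) = √2*√q (A(q) = √(2*q) = √2*√q)
A(1)³ = (√2*√1)³ = (√2*1)³ = (√2)³ = 2*√2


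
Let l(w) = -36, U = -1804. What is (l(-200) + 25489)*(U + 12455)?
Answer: 271099903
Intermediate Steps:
(l(-200) + 25489)*(U + 12455) = (-36 + 25489)*(-1804 + 12455) = 25453*10651 = 271099903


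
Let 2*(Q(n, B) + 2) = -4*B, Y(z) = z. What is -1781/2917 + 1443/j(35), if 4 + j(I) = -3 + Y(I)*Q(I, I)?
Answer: -8709818/7371259 ≈ -1.1816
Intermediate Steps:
Q(n, B) = -2 - 2*B (Q(n, B) = -2 + (-4*B)/2 = -2 - 2*B)
j(I) = -7 + I*(-2 - 2*I) (j(I) = -4 + (-3 + I*(-2 - 2*I)) = -7 + I*(-2 - 2*I))
-1781/2917 + 1443/j(35) = -1781/2917 + 1443/(-7 - 2*35*(1 + 35)) = -1781*1/2917 + 1443/(-7 - 2*35*36) = -1781/2917 + 1443/(-7 - 2520) = -1781/2917 + 1443/(-2527) = -1781/2917 + 1443*(-1/2527) = -1781/2917 - 1443/2527 = -8709818/7371259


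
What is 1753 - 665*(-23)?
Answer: 17048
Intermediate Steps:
1753 - 665*(-23) = 1753 - 1*(-15295) = 1753 + 15295 = 17048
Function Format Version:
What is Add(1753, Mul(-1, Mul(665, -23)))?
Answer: 17048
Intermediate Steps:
Add(1753, Mul(-1, Mul(665, -23))) = Add(1753, Mul(-1, -15295)) = Add(1753, 15295) = 17048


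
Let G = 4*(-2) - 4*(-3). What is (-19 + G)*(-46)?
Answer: 690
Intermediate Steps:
G = 4 (G = -8 + 12 = 4)
(-19 + G)*(-46) = (-19 + 4)*(-46) = -15*(-46) = 690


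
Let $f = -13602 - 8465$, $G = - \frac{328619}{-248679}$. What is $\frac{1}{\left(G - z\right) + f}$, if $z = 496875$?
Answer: $- \frac{248679}{129049648999} \approx -1.927 \cdot 10^{-6}$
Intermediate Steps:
$G = \frac{328619}{248679}$ ($G = \left(-328619\right) \left(- \frac{1}{248679}\right) = \frac{328619}{248679} \approx 1.3215$)
$f = -22067$ ($f = -13602 - 8465 = -22067$)
$\frac{1}{\left(G - z\right) + f} = \frac{1}{\left(\frac{328619}{248679} - 496875\right) - 22067} = \frac{1}{- \frac{123562049506}{248679} - 22067} = \frac{1}{- \frac{129049648999}{248679}} = - \frac{248679}{129049648999}$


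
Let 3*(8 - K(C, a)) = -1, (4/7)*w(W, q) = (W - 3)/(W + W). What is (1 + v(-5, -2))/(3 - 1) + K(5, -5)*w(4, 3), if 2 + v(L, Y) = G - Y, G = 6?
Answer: 511/96 ≈ 5.3229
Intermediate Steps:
w(W, q) = 7*(-3 + W)/(8*W) (w(W, q) = 7*((W - 3)/(W + W))/4 = 7*((-3 + W)/((2*W)))/4 = 7*((-3 + W)*(1/(2*W)))/4 = 7*((-3 + W)/(2*W))/4 = 7*(-3 + W)/(8*W))
v(L, Y) = 4 - Y (v(L, Y) = -2 + (6 - Y) = 4 - Y)
K(C, a) = 25/3 (K(C, a) = 8 - 1/3*(-1) = 8 + 1/3 = 25/3)
(1 + v(-5, -2))/(3 - 1) + K(5, -5)*w(4, 3) = (1 + (4 - 1*(-2)))/(3 - 1) + 25*((7/8)*(-3 + 4)/4)/3 = (1 + (4 + 2))/2 + 25*((7/8)*(1/4)*1)/3 = (1 + 6)*(1/2) + (25/3)*(7/32) = 7*(1/2) + 175/96 = 7/2 + 175/96 = 511/96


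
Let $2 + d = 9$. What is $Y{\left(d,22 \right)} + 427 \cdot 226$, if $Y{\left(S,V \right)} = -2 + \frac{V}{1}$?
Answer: $96522$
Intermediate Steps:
$d = 7$ ($d = -2 + 9 = 7$)
$Y{\left(S,V \right)} = -2 + V$ ($Y{\left(S,V \right)} = -2 + V 1 = -2 + V$)
$Y{\left(d,22 \right)} + 427 \cdot 226 = \left(-2 + 22\right) + 427 \cdot 226 = 20 + 96502 = 96522$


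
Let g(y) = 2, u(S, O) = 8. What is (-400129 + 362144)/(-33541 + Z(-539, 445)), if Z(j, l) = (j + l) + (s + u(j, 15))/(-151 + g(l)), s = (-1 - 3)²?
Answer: 5659765/5011639 ≈ 1.1293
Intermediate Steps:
s = 16 (s = (-4)² = 16)
Z(j, l) = -24/149 + j + l (Z(j, l) = (j + l) + (16 + 8)/(-151 + 2) = (j + l) + 24/(-149) = (j + l) + 24*(-1/149) = (j + l) - 24/149 = -24/149 + j + l)
(-400129 + 362144)/(-33541 + Z(-539, 445)) = (-400129 + 362144)/(-33541 + (-24/149 - 539 + 445)) = -37985/(-33541 - 14030/149) = -37985/(-5011639/149) = -37985*(-149/5011639) = 5659765/5011639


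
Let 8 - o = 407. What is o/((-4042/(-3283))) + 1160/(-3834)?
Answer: -2513455249/7748514 ≈ -324.38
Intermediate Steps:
o = -399 (o = 8 - 1*407 = 8 - 407 = -399)
o/((-4042/(-3283))) + 1160/(-3834) = -399/((-4042/(-3283))) + 1160/(-3834) = -399/((-4042*(-1/3283))) + 1160*(-1/3834) = -399/4042/3283 - 580/1917 = -399*3283/4042 - 580/1917 = -1309917/4042 - 580/1917 = -2513455249/7748514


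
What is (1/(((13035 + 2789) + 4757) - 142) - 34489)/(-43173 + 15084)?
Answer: 704920670/574111071 ≈ 1.2278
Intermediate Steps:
(1/(((13035 + 2789) + 4757) - 142) - 34489)/(-43173 + 15084) = (1/((15824 + 4757) - 142) - 34489)/(-28089) = (1/(20581 - 142) - 34489)*(-1/28089) = (1/20439 - 34489)*(-1/28089) = -704920670/20439*(-1/28089) = 704920670/574111071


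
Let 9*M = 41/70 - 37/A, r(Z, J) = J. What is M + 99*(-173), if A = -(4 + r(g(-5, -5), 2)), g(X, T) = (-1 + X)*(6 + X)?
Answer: -16184306/945 ≈ -17126.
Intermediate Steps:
A = -6 (A = -(4 + 2) = -1*6 = -6)
M = 709/945 (M = (41/70 - 37/(-6))/9 = (41*(1/70) - 37*(-1/6))/9 = (41/70 + 37/6)/9 = (1/9)*(709/105) = 709/945 ≈ 0.75026)
M + 99*(-173) = 709/945 + 99*(-173) = 709/945 - 17127 = -16184306/945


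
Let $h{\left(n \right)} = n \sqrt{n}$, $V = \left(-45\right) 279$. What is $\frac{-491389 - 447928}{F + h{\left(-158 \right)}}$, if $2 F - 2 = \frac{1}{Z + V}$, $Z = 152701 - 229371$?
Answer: $- \frac{29911821001973850}{125604290757625601} - \frac{4726094202448615000 i \sqrt{158}}{125604290757625601} \approx -0.23814 - 472.96 i$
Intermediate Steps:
$Z = -76670$ ($Z = 152701 - 229371 = -76670$)
$V = -12555$
$F = \frac{178449}{178450}$ ($F = 1 + \frac{1}{2 \left(-76670 - 12555\right)} = 1 + \frac{1}{2 \left(-89225\right)} = 1 + \frac{1}{2} \left(- \frac{1}{89225}\right) = 1 - \frac{1}{178450} = \frac{178449}{178450} \approx 0.99999$)
$h{\left(n \right)} = n^{\frac{3}{2}}$
$\frac{-491389 - 447928}{F + h{\left(-158 \right)}} = \frac{-491389 - 447928}{\frac{178449}{178450} + \left(-158\right)^{\frac{3}{2}}} = \frac{-491389 - 447928}{\frac{178449}{178450} - 158 i \sqrt{158}} = - \frac{939317}{\frac{178449}{178450} - 158 i \sqrt{158}}$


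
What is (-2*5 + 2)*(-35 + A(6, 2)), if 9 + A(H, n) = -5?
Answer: 392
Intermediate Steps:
A(H, n) = -14 (A(H, n) = -9 - 5 = -14)
(-2*5 + 2)*(-35 + A(6, 2)) = (-2*5 + 2)*(-35 - 14) = (-10 + 2)*(-49) = -8*(-49) = 392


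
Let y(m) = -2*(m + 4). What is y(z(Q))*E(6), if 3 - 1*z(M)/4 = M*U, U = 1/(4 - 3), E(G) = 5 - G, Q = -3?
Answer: 56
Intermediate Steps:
U = 1 (U = 1/1 = 1)
z(M) = 12 - 4*M
y(m) = -8 - 2*m (y(m) = -2*(4 + m) = -8 - 2*m)
y(z(Q))*E(6) = (-8 - 2*(12 - 4*(-3)))*(5 - 1*6) = (-8 - 2*(12 + 12))*(5 - 6) = (-8 - 2*24)*(-1) = (-8 - 48)*(-1) = -56*(-1) = 56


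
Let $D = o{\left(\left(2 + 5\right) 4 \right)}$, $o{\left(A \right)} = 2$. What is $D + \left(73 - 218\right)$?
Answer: $-143$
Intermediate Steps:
$D = 2$
$D + \left(73 - 218\right) = 2 + \left(73 - 218\right) = 2 - 145 = -143$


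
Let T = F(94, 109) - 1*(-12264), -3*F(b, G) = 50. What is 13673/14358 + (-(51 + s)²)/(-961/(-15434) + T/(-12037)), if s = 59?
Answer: 96834469586843461/7643816659806 ≈ 12668.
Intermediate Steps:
F(b, G) = -50/3 (F(b, G) = -⅓*50 = -50/3)
T = 36742/3 (T = -50/3 - 1*(-12264) = -50/3 + 12264 = 36742/3 ≈ 12247.)
13673/14358 + (-(51 + s)²)/(-961/(-15434) + T/(-12037)) = 13673/14358 + (-(51 + 59)²)/(-961/(-15434) + (36742/3)/(-12037)) = 13673*(1/14358) + (-1*110²)/(-961*(-1/15434) + (36742/3)*(-1/12037)) = 13673/14358 + (-1*12100)/(961/15434 - 36742/36111) = 13673/14358 - 12100/(-532373357/557337174) = 13673/14358 - 12100*(-557337174/532373357) = 13673/14358 + 6743779805400/532373357 = 96834469586843461/7643816659806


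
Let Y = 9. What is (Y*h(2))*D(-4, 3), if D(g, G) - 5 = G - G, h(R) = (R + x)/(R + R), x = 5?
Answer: 315/4 ≈ 78.750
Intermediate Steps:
h(R) = (5 + R)/(2*R) (h(R) = (R + 5)/(R + R) = (5 + R)/((2*R)) = (5 + R)*(1/(2*R)) = (5 + R)/(2*R))
D(g, G) = 5 (D(g, G) = 5 + (G - G) = 5 + 0 = 5)
(Y*h(2))*D(-4, 3) = (9*((½)*(5 + 2)/2))*5 = (9*((½)*(½)*7))*5 = (9*(7/4))*5 = (63/4)*5 = 315/4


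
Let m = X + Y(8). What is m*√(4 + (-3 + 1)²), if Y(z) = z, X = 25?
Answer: 66*√2 ≈ 93.338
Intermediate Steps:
m = 33 (m = 25 + 8 = 33)
m*√(4 + (-3 + 1)²) = 33*√(4 + (-3 + 1)²) = 33*√(4 + (-2)²) = 33*√(4 + 4) = 33*√8 = 33*(2*√2) = 66*√2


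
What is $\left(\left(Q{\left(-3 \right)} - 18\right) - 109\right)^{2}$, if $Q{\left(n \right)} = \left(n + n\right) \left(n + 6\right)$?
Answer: $21025$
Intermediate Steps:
$Q{\left(n \right)} = 2 n \left(6 + n\right)$
$\left(\left(Q{\left(-3 \right)} - 18\right) - 109\right)^{2} = \left(\left(2 \left(-3\right) \left(6 - 3\right) - 18\right) - 109\right)^{2} = \left(\left(2 \left(-3\right) 3 - 18\right) - 109\right)^{2} = \left(\left(-18 - 18\right) - 109\right)^{2} = \left(-36 - 109\right)^{2} = \left(-145\right)^{2} = 21025$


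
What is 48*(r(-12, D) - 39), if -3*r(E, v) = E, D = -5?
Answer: -1680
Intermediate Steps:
r(E, v) = -E/3
48*(r(-12, D) - 39) = 48*(-⅓*(-12) - 39) = 48*(4 - 39) = 48*(-35) = -1680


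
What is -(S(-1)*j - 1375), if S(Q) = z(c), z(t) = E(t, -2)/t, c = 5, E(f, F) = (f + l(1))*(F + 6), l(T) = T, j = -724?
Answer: 24251/5 ≈ 4850.2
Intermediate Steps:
E(f, F) = (1 + f)*(6 + F) (E(f, F) = (f + 1)*(F + 6) = (1 + f)*(6 + F))
z(t) = (4 + 4*t)/t (z(t) = (6 - 2 + 6*t - 2*t)/t = (4 + 4*t)/t)
S(Q) = 24/5 (S(Q) = 4 + 4/5 = 4 + 4*(⅕) = 4 + ⅘ = 24/5)
-(S(-1)*j - 1375) = -((24/5)*(-724) - 1375) = -(-17376/5 - 1375) = -1*(-24251/5) = 24251/5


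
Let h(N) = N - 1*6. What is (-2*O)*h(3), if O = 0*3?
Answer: 0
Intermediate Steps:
O = 0
h(N) = -6 + N (h(N) = N - 6 = -6 + N)
(-2*O)*h(3) = (-2*0)*(-6 + 3) = 0*(-3) = 0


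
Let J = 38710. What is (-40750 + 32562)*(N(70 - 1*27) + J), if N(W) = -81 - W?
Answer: -315942168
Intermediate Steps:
(-40750 + 32562)*(N(70 - 1*27) + J) = (-40750 + 32562)*((-81 - (70 - 1*27)) + 38710) = -8188*((-81 - (70 - 27)) + 38710) = -8188*((-81 - 1*43) + 38710) = -8188*((-81 - 43) + 38710) = -8188*(-124 + 38710) = -8188*38586 = -315942168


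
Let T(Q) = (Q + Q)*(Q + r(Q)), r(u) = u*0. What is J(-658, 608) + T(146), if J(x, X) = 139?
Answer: 42771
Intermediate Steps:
r(u) = 0
T(Q) = 2*Q**2 (T(Q) = (Q + Q)*(Q + 0) = (2*Q)*Q = 2*Q**2)
J(-658, 608) + T(146) = 139 + 2*146**2 = 139 + 2*21316 = 139 + 42632 = 42771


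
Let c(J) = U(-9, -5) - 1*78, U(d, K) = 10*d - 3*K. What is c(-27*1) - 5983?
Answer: -6136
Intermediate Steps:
U(d, K) = -3*K + 10*d
c(J) = -153 (c(J) = (-3*(-5) + 10*(-9)) - 1*78 = (15 - 90) - 78 = -75 - 78 = -153)
c(-27*1) - 5983 = -153 - 5983 = -6136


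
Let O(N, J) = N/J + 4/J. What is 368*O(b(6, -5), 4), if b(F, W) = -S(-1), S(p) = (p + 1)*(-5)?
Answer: 368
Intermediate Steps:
S(p) = -5 - 5*p (S(p) = (1 + p)*(-5) = -5 - 5*p)
b(F, W) = 0 (b(F, W) = -(-5 - 5*(-1)) = -(-5 + 5) = -1*0 = 0)
O(N, J) = 4/J + N/J
368*O(b(6, -5), 4) = 368*((4 + 0)/4) = 368*((¼)*4) = 368*1 = 368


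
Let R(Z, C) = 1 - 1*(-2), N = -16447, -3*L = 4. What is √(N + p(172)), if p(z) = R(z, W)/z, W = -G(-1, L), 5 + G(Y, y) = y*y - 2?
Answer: I*√121641883/86 ≈ 128.25*I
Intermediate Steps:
L = -4/3 (L = -⅓*4 = -4/3 ≈ -1.3333)
G(Y, y) = -7 + y² (G(Y, y) = -5 + (y*y - 2) = -5 + (y² - 2) = -5 + (-2 + y²) = -7 + y²)
W = 47/9 (W = -(-7 + (-4/3)²) = -(-7 + 16/9) = -1*(-47/9) = 47/9 ≈ 5.2222)
R(Z, C) = 3 (R(Z, C) = 1 + 2 = 3)
p(z) = 3/z
√(N + p(172)) = √(-16447 + 3/172) = √(-2828881/172) = I*√121641883/86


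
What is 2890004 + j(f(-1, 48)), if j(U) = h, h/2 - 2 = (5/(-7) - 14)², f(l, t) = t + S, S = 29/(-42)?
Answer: 141631610/49 ≈ 2.8904e+6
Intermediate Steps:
S = -29/42 (S = 29*(-1/42) = -29/42 ≈ -0.69048)
f(l, t) = -29/42 + t (f(l, t) = t - 29/42 = -29/42 + t)
h = 21414/49 (h = 4 + 2*(5/(-7) - 14)² = 4 + 2*(5*(-⅐) - 14)² = 4 + 2*(-5/7 - 14)² = 4 + 2*(-103/7)² = 4 + 2*(10609/49) = 4 + 21218/49 = 21414/49 ≈ 437.02)
j(U) = 21414/49
2890004 + j(f(-1, 48)) = 2890004 + 21414/49 = 141631610/49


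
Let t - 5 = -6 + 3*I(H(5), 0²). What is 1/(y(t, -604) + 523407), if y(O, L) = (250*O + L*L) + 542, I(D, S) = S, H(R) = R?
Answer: 1/888515 ≈ 1.1255e-6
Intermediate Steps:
t = -1 (t = 5 + (-6 + 3*0²) = 5 + (-6 + 3*0) = 5 + (-6 + 0) = 5 - 6 = -1)
y(O, L) = 542 + L² + 250*O (y(O, L) = (250*O + L²) + 542 = (L² + 250*O) + 542 = 542 + L² + 250*O)
1/(y(t, -604) + 523407) = 1/((542 + (-604)² + 250*(-1)) + 523407) = 1/((542 + 364816 - 250) + 523407) = 1/(365108 + 523407) = 1/888515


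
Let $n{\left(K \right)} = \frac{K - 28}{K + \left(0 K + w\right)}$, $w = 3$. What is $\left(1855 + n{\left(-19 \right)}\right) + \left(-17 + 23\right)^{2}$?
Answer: $\frac{30303}{16} \approx 1893.9$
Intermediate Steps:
$n{\left(K \right)} = \frac{-28 + K}{3 + K}$ ($n{\left(K \right)} = \frac{K - 28}{K + \left(0 K + 3\right)} = \frac{-28 + K}{K + \left(0 + 3\right)} = \frac{-28 + K}{K + 3} = \frac{-28 + K}{3 + K}$)
$\left(1855 + n{\left(-19 \right)}\right) + \left(-17 + 23\right)^{2} = \left(1855 + \frac{-28 - 19}{3 - 19}\right) + \left(-17 + 23\right)^{2} = \left(1855 + \frac{1}{-16} \left(-47\right)\right) + 6^{2} = \left(1855 - - \frac{47}{16}\right) + 36 = \left(1855 + \frac{47}{16}\right) + 36 = \frac{29727}{16} + 36 = \frac{30303}{16}$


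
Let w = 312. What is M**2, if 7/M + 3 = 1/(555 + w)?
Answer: 36832761/6760000 ≈ 5.4486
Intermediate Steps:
M = -6069/2600 (M = 7/(-3 + 1/(555 + 312)) = 7/(-3 + 1/867) = 7/(-2600/867) = 7*(-867/2600) = -6069/2600 ≈ -2.3342)
M**2 = (-6069/2600)**2 = 36832761/6760000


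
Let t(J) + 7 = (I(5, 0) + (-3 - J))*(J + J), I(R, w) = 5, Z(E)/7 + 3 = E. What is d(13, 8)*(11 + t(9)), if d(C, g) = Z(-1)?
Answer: 3416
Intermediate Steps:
Z(E) = -21 + 7*E
t(J) = -7 + 2*J*(2 - J) (t(J) = -7 + (5 + (-3 - J))*(J + J) = -7 + (2 - J)*(2*J) = -7 + 2*J*(2 - J))
d(C, g) = -28 (d(C, g) = -21 + 7*(-1) = -21 - 7 = -28)
d(13, 8)*(11 + t(9)) = -28*(11 + (-7 - 2*9² + 4*9)) = -28*(11 + (-7 - 2*81 + 36)) = -28*(11 + (-7 - 162 + 36)) = -28*(11 - 133) = -28*(-122) = 3416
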